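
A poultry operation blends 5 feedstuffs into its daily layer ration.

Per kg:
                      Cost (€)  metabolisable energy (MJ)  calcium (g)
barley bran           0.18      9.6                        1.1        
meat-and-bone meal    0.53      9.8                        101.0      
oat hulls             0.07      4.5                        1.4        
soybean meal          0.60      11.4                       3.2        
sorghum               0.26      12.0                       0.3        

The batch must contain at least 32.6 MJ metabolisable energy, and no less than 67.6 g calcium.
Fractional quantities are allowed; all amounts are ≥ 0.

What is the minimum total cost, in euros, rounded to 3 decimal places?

€0.729

Set it up as a linear program. Let x1 = kg of barley bran, x2 = kg of meat-and-bone meal, x3 = kg of oat hulls, x4 = kg of soybean meal, x5 = kg of sorghum.
min 0.18x1 + 0.53x2 + 0.07x3 + 0.6x4 + 0.26x5 with:
  9.6x1 + 9.8x2 + 4.5x3 + 11.4x4 + 12x5 ≥ 32.6   (metabolisable energy)
  1.1x1 + 101x2 + 1.4x3 + 3.2x4 + 0.3x5 ≥ 67.6   (calcium)
  x1, x2, x3, x4, x5 ≥ 0.
The cheapest feasible vertex uses only meat-and-bone meal, oat hulls; barley bran, soybean meal, sorghum are not used. Binding constraints: metabolisable energy and calcium.
So meat-and-bone meal = 0.5866 kg, oat hulls = 5.967 kg.
Hence cost = 0.53·0.5866 + 0.07·5.967 = €0.72859.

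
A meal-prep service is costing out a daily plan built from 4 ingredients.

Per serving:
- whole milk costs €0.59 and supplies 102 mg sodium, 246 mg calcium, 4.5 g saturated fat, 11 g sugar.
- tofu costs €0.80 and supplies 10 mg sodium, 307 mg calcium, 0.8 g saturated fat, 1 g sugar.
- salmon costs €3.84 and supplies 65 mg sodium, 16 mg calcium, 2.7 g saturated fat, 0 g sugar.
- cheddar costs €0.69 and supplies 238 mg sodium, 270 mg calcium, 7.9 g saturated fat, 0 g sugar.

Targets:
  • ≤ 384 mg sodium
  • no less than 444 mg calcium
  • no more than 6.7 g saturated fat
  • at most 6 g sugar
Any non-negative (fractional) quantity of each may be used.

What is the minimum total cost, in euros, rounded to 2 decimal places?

€1.13

Let x1 = servings of whole milk, x2 = servings of tofu, x3 = servings of salmon, x4 = servings of cheddar.
Minimise 0.59x1 + 0.8x2 + 3.84x3 + 0.69x4 with:
  102x1 + 10x2 + 65x3 + 238x4 ≤ 384   (sodium)
  246x1 + 307x2 + 16x3 + 270x4 ≥ 444   (calcium)
  4.5x1 + 0.8x2 + 2.7x3 + 7.9x4 ≤ 6.7   (saturated fat)
  11x1 + 1x2 ≤ 6   (sugar)
  x1, x2, x3, x4 ≥ 0.
The optimal basis is {whole milk, tofu, cheddar}; salmon drops out. There the calcium, saturated fat, sugar constraints are tight.
So whole milk = 0.4903 servings, tofu = 0.6072 servings, cheddar = 0.5074 servings.
Cost = 0.59·0.4903 + 0.8·0.6072 + 0.69·0.5074 = 1.1251.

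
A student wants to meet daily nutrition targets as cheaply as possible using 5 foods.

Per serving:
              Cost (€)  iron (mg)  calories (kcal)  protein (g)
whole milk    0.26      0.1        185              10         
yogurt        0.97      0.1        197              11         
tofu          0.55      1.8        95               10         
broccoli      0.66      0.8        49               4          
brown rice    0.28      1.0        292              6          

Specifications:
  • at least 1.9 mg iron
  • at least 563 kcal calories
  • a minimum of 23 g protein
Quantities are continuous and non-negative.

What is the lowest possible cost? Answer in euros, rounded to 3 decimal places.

€0.818

This is a linear program. Let x1 = servings of whole milk, x2 = servings of yogurt, x3 = servings of tofu, x4 = servings of broccoli, x5 = servings of brown rice.
Minimize 0.26x1 + 0.97x2 + 0.55x3 + 0.66x4 + 0.28x5 subject to:
  0.1x1 + 0.1x2 + 1.8x3 + 0.8x4 + 1x5 ≥ 1.9   (iron)
  185x1 + 197x2 + 95x3 + 49x4 + 292x5 ≥ 563   (calories)
  10x1 + 11x2 + 10x3 + 4x4 + 6x5 ≥ 23   (protein)
  x1, x2, x3, x4, x5 ≥ 0.
The cheapest feasible vertex uses only whole milk, brown rice; yogurt, tofu, broccoli are not used. The iron and protein requirements are met with equality.
That vertex is x1 = 1.234, x5 = 1.777.
Objective = 0.26·1.234 + 0.28·1.777 = 0.81840.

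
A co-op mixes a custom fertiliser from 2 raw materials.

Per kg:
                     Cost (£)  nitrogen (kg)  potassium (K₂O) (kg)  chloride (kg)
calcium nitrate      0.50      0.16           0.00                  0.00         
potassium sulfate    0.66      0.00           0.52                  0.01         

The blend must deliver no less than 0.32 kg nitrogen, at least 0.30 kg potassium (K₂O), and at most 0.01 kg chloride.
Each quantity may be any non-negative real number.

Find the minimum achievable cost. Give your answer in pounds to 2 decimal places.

£1.38

Treat it as an LP. Let x1 = kg of calcium nitrate, x2 = kg of potassium sulfate.
min 0.5x1 + 0.66x2 with:
  0.16x1 ≥ 0.32   (nitrogen)
  0.52x2 ≥ 0.3   (potassium (K₂O))
  0.01x2 ≤ 0.01   (chloride)
  x1, x2 ≥ 0.
Both inputs are positive at the optimum. There the nitrogen and potassium (K₂O) constraints are tight.
Optimal quantities: calcium nitrate = 2 kg, potassium sulfate = 0.5769 kg.
Objective = 0.5·2 + 0.66·0.5769 = 1.3808.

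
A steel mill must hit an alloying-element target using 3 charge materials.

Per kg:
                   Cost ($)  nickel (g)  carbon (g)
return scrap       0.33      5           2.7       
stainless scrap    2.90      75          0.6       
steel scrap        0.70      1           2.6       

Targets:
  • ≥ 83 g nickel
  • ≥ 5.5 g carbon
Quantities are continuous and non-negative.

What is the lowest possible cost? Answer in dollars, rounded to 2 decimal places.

$3.46

Treat it as an LP. Let x1 = kg of return scrap, x2 = kg of stainless scrap, x3 = kg of steel scrap.
Minimize 0.33x1 + 2.9x2 + 0.7x3 subject to:
  5x1 + 75x2 + 1x3 ≥ 83   (nickel)
  2.7x1 + 0.6x2 + 2.6x3 ≥ 5.5   (carbon)
  x1, x2, x3 ≥ 0.
At the optimum only return scrap, stainless scrap are positive (steel scrap = 0). Binding constraints: nickel and carbon.
That vertex is x1 = 1.818, x2 = 0.9855.
Objective = 0.33·1.818 + 2.9·0.9855 = 3.4579.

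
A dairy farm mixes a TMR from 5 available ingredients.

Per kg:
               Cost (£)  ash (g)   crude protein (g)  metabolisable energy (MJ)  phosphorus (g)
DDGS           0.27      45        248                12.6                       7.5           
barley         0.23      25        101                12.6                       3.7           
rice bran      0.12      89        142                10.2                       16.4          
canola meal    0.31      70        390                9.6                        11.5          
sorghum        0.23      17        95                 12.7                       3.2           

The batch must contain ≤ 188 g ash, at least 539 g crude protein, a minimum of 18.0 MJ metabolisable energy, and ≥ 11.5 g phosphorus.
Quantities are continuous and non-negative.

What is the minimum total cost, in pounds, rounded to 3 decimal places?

Let x1 = kg of DDGS, x2 = kg of barley, x3 = kg of rice bran, x4 = kg of canola meal, x5 = kg of sorghum.
Minimise 0.27x1 + 0.23x2 + 0.12x3 + 0.31x4 + 0.23x5 with:
  45x1 + 25x2 + 89x3 + 70x4 + 17x5 ≤ 188   (ash)
  248x1 + 101x2 + 142x3 + 390x4 + 95x5 ≥ 539   (crude protein)
  12.6x1 + 12.6x2 + 10.2x3 + 9.6x4 + 12.7x5 ≥ 18   (metabolisable energy)
  7.5x1 + 3.7x2 + 16.4x3 + 11.5x4 + 3.2x5 ≥ 11.5   (phosphorus)
  x1, x2, x3, x4, x5 ≥ 0.
The cheapest feasible vertex uses only rice bran, canola meal; DDGS, barley, sorghum are not used. There the crude protein and metabolisable energy constraints are tight.
Solving gives x3 = 0.7058, x4 = 1.125.
Total cost: 0.12·0.7058 + 0.31·1.125 = 0.43345.

£0.433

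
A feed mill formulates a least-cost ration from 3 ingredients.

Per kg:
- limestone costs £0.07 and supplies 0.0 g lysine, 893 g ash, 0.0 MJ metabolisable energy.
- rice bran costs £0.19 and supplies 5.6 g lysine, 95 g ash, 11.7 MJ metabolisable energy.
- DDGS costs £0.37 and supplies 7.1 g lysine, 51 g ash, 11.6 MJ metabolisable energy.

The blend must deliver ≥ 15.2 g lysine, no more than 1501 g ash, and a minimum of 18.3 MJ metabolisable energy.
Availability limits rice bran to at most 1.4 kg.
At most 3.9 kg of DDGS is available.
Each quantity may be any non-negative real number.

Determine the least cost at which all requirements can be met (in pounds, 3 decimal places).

£0.650

Treat it as an LP. Let x1 = kg of limestone, x2 = kg of rice bran, x3 = kg of DDGS.
min 0.07x1 + 0.19x2 + 0.37x3 subject to:
  5.6x2 + 7.1x3 ≥ 15.2   (lysine)
  893x1 + 95x2 + 51x3 ≤ 1501   (ash)
  11.7x2 + 11.6x3 ≥ 18.3   (metabolisable energy)
  x2 ≤ 1.4
  x3 ≤ 3.9
  x1, x2, x3 ≥ 0.
The optimal basis is {rice bran, DDGS}; limestone drops out. There the lysine and the rice bran cap constraints are tight.
So rice bran = 1.4 kg, DDGS = 1.037 kg.
Hence cost = 0.19·1.4 + 0.37·1.037 = £0.64969.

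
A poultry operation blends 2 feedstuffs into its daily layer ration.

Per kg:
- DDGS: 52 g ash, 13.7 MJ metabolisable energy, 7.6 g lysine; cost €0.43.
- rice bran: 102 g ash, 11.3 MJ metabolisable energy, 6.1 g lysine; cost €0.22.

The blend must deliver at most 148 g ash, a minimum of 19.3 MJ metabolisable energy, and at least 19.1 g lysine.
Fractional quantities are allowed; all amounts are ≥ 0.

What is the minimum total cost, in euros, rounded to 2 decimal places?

Let x1 = kg of DDGS, x2 = kg of rice bran.
Minimize 0.43x1 + 0.22x2 subject to:
  52x1 + 102x2 ≤ 148   (ash)
  13.7x1 + 11.3x2 ≥ 19.3   (metabolisable energy)
  7.6x1 + 6.1x2 ≥ 19.1   (lysine)
  x1, x2 ≥ 0.
Both inputs are positive at the optimum. The ash and lysine requirements are met with equality.
Solving gives x1 = 2.283, x2 = 0.2873.
Total cost: 0.43·2.283 + 0.22·0.2873 = 1.0449.

€1.04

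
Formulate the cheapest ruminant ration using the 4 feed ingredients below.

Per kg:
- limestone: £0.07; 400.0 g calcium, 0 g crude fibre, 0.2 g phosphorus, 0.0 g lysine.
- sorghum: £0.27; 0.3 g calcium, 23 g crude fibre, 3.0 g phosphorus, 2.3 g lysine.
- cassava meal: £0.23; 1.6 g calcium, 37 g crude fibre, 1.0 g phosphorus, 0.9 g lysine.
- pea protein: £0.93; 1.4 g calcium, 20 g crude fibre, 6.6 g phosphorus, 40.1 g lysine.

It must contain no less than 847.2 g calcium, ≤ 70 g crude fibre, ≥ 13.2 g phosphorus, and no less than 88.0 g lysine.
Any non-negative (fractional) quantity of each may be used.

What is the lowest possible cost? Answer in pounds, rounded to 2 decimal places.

Let x1 = kg of limestone, x2 = kg of sorghum, x3 = kg of cassava meal, x4 = kg of pea protein.
Minimize 0.07x1 + 0.27x2 + 0.23x3 + 0.93x4 s.t.:
  400x1 + 0.3x2 + 1.6x3 + 1.4x4 ≥ 847.2   (calcium)
  23x2 + 37x3 + 20x4 ≤ 70   (crude fibre)
  0.2x1 + 3x2 + 1x3 + 6.6x4 ≥ 13.2   (phosphorus)
  2.3x2 + 0.9x3 + 40.1x4 ≥ 88   (lysine)
  x1, x2, x3, x4 ≥ 0.
The cheapest feasible vertex uses only limestone, pea protein; sorghum, cassava meal are not used. There the calcium and lysine constraints are tight.
That vertex is x1 = 2.11, x4 = 2.195.
Hence cost = 0.07·2.11 + 0.93·2.195 = £2.1891.

£2.19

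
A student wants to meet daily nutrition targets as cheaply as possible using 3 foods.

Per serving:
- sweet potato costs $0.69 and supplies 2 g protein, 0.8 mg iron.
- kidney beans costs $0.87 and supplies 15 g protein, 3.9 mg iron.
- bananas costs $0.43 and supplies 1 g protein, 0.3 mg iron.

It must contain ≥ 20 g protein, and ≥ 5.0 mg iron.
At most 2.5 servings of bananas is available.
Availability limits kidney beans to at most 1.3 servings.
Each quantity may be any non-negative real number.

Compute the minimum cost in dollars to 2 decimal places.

Treat it as an LP. Let x1 = servings of sweet potato, x2 = servings of kidney beans, x3 = servings of bananas.
min 0.69x1 + 0.87x2 + 0.43x3 subject to:
  2x1 + 15x2 + 1x3 ≥ 20   (protein)
  0.8x1 + 3.9x2 + 0.3x3 ≥ 5   (iron)
  x3 ≤ 2.5
  x2 ≤ 1.3
  x1, x2, x3 ≥ 0.
At the optimum only sweet potato, kidney beans are positive (bananas = 0). The protein and the kidney beans cap requirements are met with equality.
Solving gives x1 = 0.25, x2 = 1.3.
Hence cost = 0.69·0.25 + 0.87·1.3 = $1.3035.

$1.30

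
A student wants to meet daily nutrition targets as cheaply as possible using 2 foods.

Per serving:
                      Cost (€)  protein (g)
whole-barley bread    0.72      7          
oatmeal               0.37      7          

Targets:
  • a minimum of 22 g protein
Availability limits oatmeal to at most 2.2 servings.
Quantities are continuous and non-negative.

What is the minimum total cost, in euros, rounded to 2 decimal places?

Let x1 = servings of whole-barley bread, x2 = servings of oatmeal.
Minimize 0.72x1 + 0.37x2 s.t.:
  7x1 + 7x2 ≥ 22   (protein)
  x2 ≤ 2.2
  x1, x2 ≥ 0.
Both inputs are positive at the optimum. There the protein and the oatmeal cap constraints are tight.
Solving gives x1 = 0.9429, x2 = 2.2.
Cost = 0.72·0.9429 + 0.37·2.2 = 1.4929.

€1.49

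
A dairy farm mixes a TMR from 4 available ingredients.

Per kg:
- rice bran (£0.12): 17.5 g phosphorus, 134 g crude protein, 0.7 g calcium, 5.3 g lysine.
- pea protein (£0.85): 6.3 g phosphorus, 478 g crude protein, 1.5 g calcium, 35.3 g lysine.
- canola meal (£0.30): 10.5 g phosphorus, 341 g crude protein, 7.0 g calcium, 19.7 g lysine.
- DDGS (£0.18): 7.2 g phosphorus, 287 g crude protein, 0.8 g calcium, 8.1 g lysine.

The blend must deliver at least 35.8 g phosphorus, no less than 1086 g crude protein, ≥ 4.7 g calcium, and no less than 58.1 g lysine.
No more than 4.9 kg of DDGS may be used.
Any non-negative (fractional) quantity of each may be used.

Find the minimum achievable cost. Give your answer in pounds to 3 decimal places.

£0.921

This is a linear program. Let x1 = kg of rice bran, x2 = kg of pea protein, x3 = kg of canola meal, x4 = kg of DDGS.
min 0.12x1 + 0.85x2 + 0.3x3 + 0.18x4 subject to:
  17.5x1 + 6.3x2 + 10.5x3 + 7.2x4 ≥ 35.8   (phosphorus)
  134x1 + 478x2 + 341x3 + 287x4 ≥ 1086   (crude protein)
  0.7x1 + 1.5x2 + 7x3 + 0.8x4 ≥ 4.7   (calcium)
  5.3x1 + 35.3x2 + 19.7x3 + 8.1x4 ≥ 58.1   (lysine)
  x4 ≤ 4.9
  x1, x2, x3, x4 ≥ 0.
At the optimum only rice bran, canola meal, DDGS are positive (pea protein = 0). Binding constraints: phosphorus, crude protein, lysine.
Solving gives x1 = 0.2352, x3 = 2.689, x4 = 0.4794.
Hence cost = 0.12·0.2352 + 0.3·2.689 + 0.18·0.4794 = £0.92122.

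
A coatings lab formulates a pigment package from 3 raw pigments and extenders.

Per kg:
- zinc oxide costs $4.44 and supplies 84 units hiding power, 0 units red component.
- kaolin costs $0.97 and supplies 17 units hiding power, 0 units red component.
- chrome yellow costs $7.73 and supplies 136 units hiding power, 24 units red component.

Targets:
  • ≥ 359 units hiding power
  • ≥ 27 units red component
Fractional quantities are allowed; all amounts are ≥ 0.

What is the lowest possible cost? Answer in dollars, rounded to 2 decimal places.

$19.58

Let x1 = kg of zinc oxide, x2 = kg of kaolin, x3 = kg of chrome yellow.
Minimize 4.44x1 + 0.97x2 + 7.73x3 with:
  84x1 + 17x2 + 136x3 ≥ 359   (hiding power)
  24x3 ≥ 27   (red component)
  x1, x2, x3 ≥ 0.
At the optimum only zinc oxide, chrome yellow are positive (kaolin = 0). Binding constraints: hiding power and red component.
So zinc oxide = 2.452 kg, chrome yellow = 1.125 kg.
Hence cost = 4.44·2.452 + 7.73·1.125 = $19.5831.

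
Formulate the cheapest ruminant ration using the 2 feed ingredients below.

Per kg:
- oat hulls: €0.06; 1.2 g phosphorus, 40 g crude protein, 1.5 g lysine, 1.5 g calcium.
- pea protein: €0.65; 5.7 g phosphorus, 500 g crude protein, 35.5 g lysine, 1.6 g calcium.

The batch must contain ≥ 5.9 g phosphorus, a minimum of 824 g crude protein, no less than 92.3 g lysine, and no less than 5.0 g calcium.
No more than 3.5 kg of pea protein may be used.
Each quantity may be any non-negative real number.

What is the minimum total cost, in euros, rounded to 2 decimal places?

Let x1 = kg of oat hulls, x2 = kg of pea protein.
Minimize 0.06x1 + 0.65x2 with:
  1.2x1 + 5.7x2 ≥ 5.9   (phosphorus)
  40x1 + 500x2 ≥ 824   (crude protein)
  1.5x1 + 35.5x2 ≥ 92.3   (lysine)
  1.5x1 + 1.6x2 ≥ 5   (calcium)
  x2 ≤ 3.5
  x1, x2 ≥ 0.
Both inputs are positive at the optimum. There the lysine and calcium constraints are tight.
So oat hulls = 0.5864 kg, pea protein = 2.575 kg.
Hence cost = 0.06·0.5864 + 0.65·2.575 = €1.7089.

€1.71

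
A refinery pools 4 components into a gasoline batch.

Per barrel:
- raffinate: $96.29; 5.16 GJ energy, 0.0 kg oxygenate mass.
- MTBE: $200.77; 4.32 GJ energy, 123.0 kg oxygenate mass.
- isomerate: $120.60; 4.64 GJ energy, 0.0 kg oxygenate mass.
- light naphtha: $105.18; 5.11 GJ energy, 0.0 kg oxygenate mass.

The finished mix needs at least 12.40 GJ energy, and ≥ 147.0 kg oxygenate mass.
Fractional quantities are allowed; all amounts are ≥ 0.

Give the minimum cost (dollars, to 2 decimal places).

Treat it as an LP. Let x1 = barrels of raffinate, x2 = barrels of MTBE, x3 = barrels of isomerate, x4 = barrels of light naphtha.
Minimize 96.29x1 + 200.77x2 + 120.6x3 + 105.18x4 s.t.:
  5.16x1 + 4.32x2 + 4.64x3 + 5.11x4 ≥ 12.4   (energy)
  123x2 ≥ 147   (oxygenate mass)
  x1, x2, x3, x4 ≥ 0.
The optimal basis is {raffinate, MTBE}; isomerate, light naphtha drop out. The energy and oxygenate mass requirements are met with equality.
Solving gives x1 = 1.4025, x2 = 1.1951.
Hence cost = 96.29·1.4025 + 200.77·1.1951 = $374.9870.

$374.99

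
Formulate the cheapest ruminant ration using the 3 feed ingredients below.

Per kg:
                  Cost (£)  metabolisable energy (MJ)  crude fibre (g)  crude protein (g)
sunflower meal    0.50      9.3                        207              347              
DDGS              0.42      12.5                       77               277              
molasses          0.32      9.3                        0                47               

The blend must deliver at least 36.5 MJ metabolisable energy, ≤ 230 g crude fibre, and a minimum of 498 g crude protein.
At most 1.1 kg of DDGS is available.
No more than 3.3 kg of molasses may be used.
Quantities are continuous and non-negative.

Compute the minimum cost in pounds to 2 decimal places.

Set it up as a linear program. Let x1 = kg of sunflower meal, x2 = kg of DDGS, x3 = kg of molasses.
min 0.5x1 + 0.42x2 + 0.32x3 with:
  9.3x1 + 12.5x2 + 9.3x3 ≥ 36.5   (metabolisable energy)
  207x1 + 77x2 ≤ 230   (crude fibre)
  347x1 + 277x2 + 47x3 ≥ 498   (crude protein)
  x2 ≤ 1.1
  x3 ≤ 3.3
  x1, x2, x3 ≥ 0.
The optimal mix uses every input. The metabolisable energy, crude protein, the DDGS cap requirements are met with equality.
Optimal quantities: sunflower meal = 0.2611 kg, DDGS = 1.1 kg, molasses = 2.185 kg.
Hence cost = 0.5·0.2611 + 0.42·1.1 + 0.32·2.185 = £1.2918.

£1.29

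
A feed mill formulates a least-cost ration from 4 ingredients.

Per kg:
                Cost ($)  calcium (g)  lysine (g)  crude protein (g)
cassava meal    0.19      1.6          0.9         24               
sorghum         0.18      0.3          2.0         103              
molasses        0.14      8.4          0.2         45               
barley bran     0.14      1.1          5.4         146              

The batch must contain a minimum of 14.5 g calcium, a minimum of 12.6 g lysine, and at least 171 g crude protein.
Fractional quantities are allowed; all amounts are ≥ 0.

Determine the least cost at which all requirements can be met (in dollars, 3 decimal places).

Set it up as a linear program. Let x1 = kg of cassava meal, x2 = kg of sorghum, x3 = kg of molasses, x4 = kg of barley bran.
Minimise 0.19x1 + 0.18x2 + 0.14x3 + 0.14x4 subject to:
  1.6x1 + 0.3x2 + 8.4x3 + 1.1x4 ≥ 14.5   (calcium)
  0.9x1 + 2x2 + 0.2x3 + 5.4x4 ≥ 12.6   (lysine)
  24x1 + 103x2 + 45x3 + 146x4 ≥ 171   (crude protein)
  x1, x2, x3, x4 ≥ 0.
The minimum-cost mix takes nothing from cassava meal, sorghum — only molasses, barley bran. The calcium and lysine requirements are met with equality.
Solving gives x3 = 1.428, x4 = 2.28.
Cost = 0.14·1.428 + 0.14·2.28 = 0.51912.

$0.519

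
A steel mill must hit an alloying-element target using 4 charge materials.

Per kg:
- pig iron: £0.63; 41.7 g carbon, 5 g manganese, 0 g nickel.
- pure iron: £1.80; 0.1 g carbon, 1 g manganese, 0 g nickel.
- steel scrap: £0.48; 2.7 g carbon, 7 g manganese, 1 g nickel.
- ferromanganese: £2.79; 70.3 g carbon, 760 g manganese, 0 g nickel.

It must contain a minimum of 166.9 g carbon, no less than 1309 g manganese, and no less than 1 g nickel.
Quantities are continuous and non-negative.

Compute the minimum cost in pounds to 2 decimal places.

Treat it as an LP. Let x1 = kg of pig iron, x2 = kg of pure iron, x3 = kg of steel scrap, x4 = kg of ferromanganese.
Minimize 0.63x1 + 1.8x2 + 0.48x3 + 2.79x4 s.t.:
  41.7x1 + 0.1x2 + 2.7x3 + 70.3x4 ≥ 166.9   (carbon)
  5x1 + 1x2 + 7x3 + 760x4 ≥ 1309   (manganese)
  1x3 ≥ 1   (nickel)
  x1, x2, x3, x4 ≥ 0.
The cheapest feasible vertex uses only pig iron, steel scrap, ferromanganese; pure iron is not used. The carbon, manganese, nickel requirements are met with equality.
That vertex is x1 = 1.061, x3 = 1, x4 = 1.706.
Total cost: 0.63·1.061 + 0.48·1 + 2.79·1.706 = 5.9082.

£5.91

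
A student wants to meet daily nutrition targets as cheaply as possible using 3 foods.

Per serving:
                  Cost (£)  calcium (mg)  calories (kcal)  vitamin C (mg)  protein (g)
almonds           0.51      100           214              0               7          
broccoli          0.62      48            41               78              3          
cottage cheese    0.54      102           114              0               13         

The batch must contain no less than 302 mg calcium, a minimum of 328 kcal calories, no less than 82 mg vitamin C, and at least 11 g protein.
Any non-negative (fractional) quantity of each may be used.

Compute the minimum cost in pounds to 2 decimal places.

£1.93

Set it up as a linear program. Let x1 = servings of almonds, x2 = servings of broccoli, x3 = servings of cottage cheese.
Minimise 0.51x1 + 0.62x2 + 0.54x3 with:
  100x1 + 48x2 + 102x3 ≥ 302   (calcium)
  214x1 + 41x2 + 114x3 ≥ 328   (calories)
  78x2 ≥ 82   (vitamin C)
  7x1 + 3x2 + 13x3 ≥ 11   (protein)
  x1, x2, x3 ≥ 0.
The cheapest feasible vertex uses only almonds, broccoli; cottage cheese is not used. There the calcium and vitamin C constraints are tight.
So almonds = 2.515 servings, broccoli = 1.051 servings.
Total cost: 0.51·2.515 + 0.62·1.051 = 1.9343.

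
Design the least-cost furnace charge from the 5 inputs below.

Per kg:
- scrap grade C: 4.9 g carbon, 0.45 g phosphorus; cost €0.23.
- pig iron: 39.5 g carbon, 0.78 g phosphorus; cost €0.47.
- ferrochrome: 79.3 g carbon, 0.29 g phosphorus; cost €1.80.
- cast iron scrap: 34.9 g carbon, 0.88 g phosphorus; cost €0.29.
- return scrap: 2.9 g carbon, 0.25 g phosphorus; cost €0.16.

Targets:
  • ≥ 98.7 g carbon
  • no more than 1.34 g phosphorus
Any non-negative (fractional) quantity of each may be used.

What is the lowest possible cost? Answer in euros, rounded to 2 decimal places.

€1.58

Let x1 = kg of scrap grade C, x2 = kg of pig iron, x3 = kg of ferrochrome, x4 = kg of cast iron scrap, x5 = kg of return scrap.
Minimize 0.23x1 + 0.47x2 + 1.8x3 + 0.29x4 + 0.16x5 subject to:
  4.9x1 + 39.5x2 + 79.3x3 + 34.9x4 + 2.9x5 ≥ 98.7   (carbon)
  0.45x1 + 0.78x2 + 0.29x3 + 0.88x4 + 0.25x5 ≤ 1.34   (phosphorus)
  x1, x2, x3, x4, x5 ≥ 0.
At the optimum only pig iron, ferrochrome are positive (scrap grade C, cast iron scrap, return scrap = 0). Binding constraints: carbon and phosphorus.
So pig iron = 1.54 kg, ferrochrome = 0.4773 kg.
Cost = 0.47·1.54 + 1.8·0.4773 = 1.5829.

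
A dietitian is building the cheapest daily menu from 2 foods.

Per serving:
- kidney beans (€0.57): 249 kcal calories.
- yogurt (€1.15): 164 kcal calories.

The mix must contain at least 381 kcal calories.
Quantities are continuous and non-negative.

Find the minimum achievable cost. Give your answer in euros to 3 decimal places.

€0.872

Let x1 = servings of kidney beans, x2 = servings of yogurt.
Minimize 0.57x1 + 1.15x2 s.t.:
  249x1 + 164x2 ≥ 381   (calories)
  x1, x2 ≥ 0.
The optimal basis is {kidney beans}; yogurt drops out. There the calories constraint is tight.
Solving gives x1 = 1.53.
Objective = 0.57·1.53 = 0.87210.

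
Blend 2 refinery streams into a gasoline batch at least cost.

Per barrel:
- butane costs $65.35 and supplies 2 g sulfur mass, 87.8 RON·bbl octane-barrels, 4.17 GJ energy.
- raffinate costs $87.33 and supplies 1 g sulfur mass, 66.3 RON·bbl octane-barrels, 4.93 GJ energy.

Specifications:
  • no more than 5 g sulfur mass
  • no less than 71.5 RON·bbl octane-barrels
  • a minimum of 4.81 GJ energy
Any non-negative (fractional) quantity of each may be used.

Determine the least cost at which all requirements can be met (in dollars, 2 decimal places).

$75.38

Let x1 = barrels of butane, x2 = barrels of raffinate.
min 65.35x1 + 87.33x2 with:
  2x1 + 1x2 ≤ 5   (sulfur mass)
  87.8x1 + 66.3x2 ≥ 71.5   (octane-barrels)
  4.17x1 + 4.93x2 ≥ 4.81   (energy)
  x1, x2 ≥ 0.
The optimal basis is {butane}; raffinate drops out. Binding constraint: energy.
So butane = 1.1535 barrels.
Total cost: 65.35·1.1535 = 75.3812.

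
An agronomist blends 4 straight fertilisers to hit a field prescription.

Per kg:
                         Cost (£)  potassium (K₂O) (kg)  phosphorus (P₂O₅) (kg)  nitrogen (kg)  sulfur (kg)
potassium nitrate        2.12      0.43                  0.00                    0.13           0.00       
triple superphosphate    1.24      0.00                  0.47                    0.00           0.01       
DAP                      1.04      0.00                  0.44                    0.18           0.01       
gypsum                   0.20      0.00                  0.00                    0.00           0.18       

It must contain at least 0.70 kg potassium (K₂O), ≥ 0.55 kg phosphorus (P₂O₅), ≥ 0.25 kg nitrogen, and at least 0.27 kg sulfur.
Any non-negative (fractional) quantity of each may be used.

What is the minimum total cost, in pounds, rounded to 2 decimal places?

This is a linear program. Let x1 = kg of potassium nitrate, x2 = kg of triple superphosphate, x3 = kg of DAP, x4 = kg of gypsum.
Minimise 2.12x1 + 1.24x2 + 1.04x3 + 0.2x4 with:
  0.43x1 ≥ 0.7   (potassium (K₂O))
  0.47x2 + 0.44x3 ≥ 0.55   (phosphorus (P₂O₅))
  0.13x1 + 0.18x3 ≥ 0.25   (nitrogen)
  0.01x2 + 0.01x3 + 0.18x4 ≥ 0.27   (sulfur)
  x1, x2, x3, x4 ≥ 0.
At the optimum only potassium nitrate, DAP, gypsum are positive (triple superphosphate = 0). Binding constraints: potassium (K₂O), phosphorus (P₂O₅), sulfur.
That vertex is x1 = 1.628, x3 = 1.25, x4 = 1.431.
Total cost: 2.12·1.628 + 1.04·1.25 + 0.2·1.431 = 5.0376.

£5.04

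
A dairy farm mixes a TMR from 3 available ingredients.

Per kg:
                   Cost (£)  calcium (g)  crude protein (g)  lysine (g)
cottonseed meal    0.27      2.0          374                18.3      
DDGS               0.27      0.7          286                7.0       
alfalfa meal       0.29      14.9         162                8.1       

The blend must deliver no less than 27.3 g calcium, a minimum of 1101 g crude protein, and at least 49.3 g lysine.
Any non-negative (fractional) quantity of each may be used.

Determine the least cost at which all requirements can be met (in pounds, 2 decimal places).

Treat it as an LP. Let x1 = kg of cottonseed meal, x2 = kg of DDGS, x3 = kg of alfalfa meal.
Minimize 0.27x1 + 0.27x2 + 0.29x3 s.t.:
  2x1 + 0.7x2 + 14.9x3 ≥ 27.3   (calcium)
  374x1 + 286x2 + 162x3 ≥ 1101   (crude protein)
  18.3x1 + 7x2 + 8.1x3 ≥ 49.3   (lysine)
  x1, x2, x3 ≥ 0.
At the optimum only cottonseed meal, alfalfa meal are positive (DDGS = 0). The calcium and crude protein requirements are met with equality.
So cottonseed meal = 2.283 kg, alfalfa meal = 1.526 kg.
Hence cost = 0.27·2.283 + 0.29·1.526 = £1.0590.

£1.06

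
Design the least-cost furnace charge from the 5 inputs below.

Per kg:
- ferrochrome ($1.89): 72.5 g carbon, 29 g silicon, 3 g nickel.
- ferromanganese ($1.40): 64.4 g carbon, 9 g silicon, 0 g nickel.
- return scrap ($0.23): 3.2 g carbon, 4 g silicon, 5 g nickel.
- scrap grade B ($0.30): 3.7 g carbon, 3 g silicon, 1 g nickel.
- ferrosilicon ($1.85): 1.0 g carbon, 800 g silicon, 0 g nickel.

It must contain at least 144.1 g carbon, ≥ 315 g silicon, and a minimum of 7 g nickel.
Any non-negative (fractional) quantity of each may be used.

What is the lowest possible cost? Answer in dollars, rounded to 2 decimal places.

Let x1 = kg of ferrochrome, x2 = kg of ferromanganese, x3 = kg of return scrap, x4 = kg of scrap grade B, x5 = kg of ferrosilicon.
Minimize 1.89x1 + 1.4x2 + 0.23x3 + 0.3x4 + 1.85x5 subject to:
  72.5x1 + 64.4x2 + 3.2x3 + 3.7x4 + 1x5 ≥ 144.1   (carbon)
  29x1 + 9x2 + 4x3 + 3x4 + 800x5 ≥ 315   (silicon)
  3x1 + 5x3 + 1x4 ≥ 7   (nickel)
  x1, x2, x3, x4, x5 ≥ 0.
The cheapest feasible vertex uses only ferromanganese, return scrap, ferrosilicon; ferrochrome, scrap grade B are not used. The carbon, silicon, nickel requirements are met with equality.
So ferromanganese = 2.162 kg, return scrap = 1.4 kg, ferrosilicon = 0.3624 kg.
Hence cost = 1.4·2.162 + 0.23·1.4 + 1.85·0.3624 = $4.0192.

$4.02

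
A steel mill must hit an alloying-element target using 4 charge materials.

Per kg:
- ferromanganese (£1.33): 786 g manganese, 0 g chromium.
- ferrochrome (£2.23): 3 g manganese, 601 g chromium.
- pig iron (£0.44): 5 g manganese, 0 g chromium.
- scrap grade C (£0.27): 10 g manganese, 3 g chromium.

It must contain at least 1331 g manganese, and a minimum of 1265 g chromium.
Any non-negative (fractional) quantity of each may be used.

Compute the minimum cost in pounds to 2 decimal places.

£6.94

Let x1 = kg of ferromanganese, x2 = kg of ferrochrome, x3 = kg of pig iron, x4 = kg of scrap grade C.
min 1.33x1 + 2.23x2 + 0.44x3 + 0.27x4 subject to:
  786x1 + 3x2 + 5x3 + 10x4 ≥ 1331   (manganese)
  601x2 + 3x4 ≥ 1265   (chromium)
  x1, x2, x3, x4 ≥ 0.
At the optimum only ferromanganese, ferrochrome are positive (pig iron, scrap grade C = 0). Binding constraints: manganese and chromium.
That vertex is x1 = 1.685, x2 = 2.105.
Objective = 1.33·1.685 + 2.23·2.105 = 6.9352.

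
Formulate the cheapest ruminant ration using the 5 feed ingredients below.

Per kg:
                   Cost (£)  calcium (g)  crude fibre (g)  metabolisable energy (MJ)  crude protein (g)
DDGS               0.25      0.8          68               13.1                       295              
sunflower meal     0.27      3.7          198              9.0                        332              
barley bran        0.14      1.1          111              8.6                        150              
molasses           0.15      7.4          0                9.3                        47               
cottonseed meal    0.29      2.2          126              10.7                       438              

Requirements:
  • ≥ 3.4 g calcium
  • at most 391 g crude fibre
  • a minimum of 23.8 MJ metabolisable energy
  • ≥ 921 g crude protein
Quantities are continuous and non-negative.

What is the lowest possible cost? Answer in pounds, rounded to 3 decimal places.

Let x1 = kg of DDGS, x2 = kg of sunflower meal, x3 = kg of barley bran, x4 = kg of molasses, x5 = kg of cottonseed meal.
Minimize 0.25x1 + 0.27x2 + 0.14x3 + 0.15x4 + 0.29x5 with:
  0.8x1 + 3.7x2 + 1.1x3 + 7.4x4 + 2.2x5 ≥ 3.4   (calcium)
  68x1 + 198x2 + 111x3 + 126x5 ≤ 391   (crude fibre)
  13.1x1 + 9x2 + 8.6x3 + 9.3x4 + 10.7x5 ≥ 23.8   (metabolisable energy)
  295x1 + 332x2 + 150x3 + 47x4 + 438x5 ≥ 921   (crude protein)
  x1, x2, x3, x4, x5 ≥ 0.
The minimum-cost mix takes nothing from DDGS, sunflower meal, molasses — only barley bran, cottonseed meal. The metabolisable energy and crude protein requirements are met with equality.
So barley bran = 0.26353 kg, cottonseed meal = 2.0125 kg.
Cost = 0.14·0.26353 + 0.29·2.0125 = 0.62052.

£0.621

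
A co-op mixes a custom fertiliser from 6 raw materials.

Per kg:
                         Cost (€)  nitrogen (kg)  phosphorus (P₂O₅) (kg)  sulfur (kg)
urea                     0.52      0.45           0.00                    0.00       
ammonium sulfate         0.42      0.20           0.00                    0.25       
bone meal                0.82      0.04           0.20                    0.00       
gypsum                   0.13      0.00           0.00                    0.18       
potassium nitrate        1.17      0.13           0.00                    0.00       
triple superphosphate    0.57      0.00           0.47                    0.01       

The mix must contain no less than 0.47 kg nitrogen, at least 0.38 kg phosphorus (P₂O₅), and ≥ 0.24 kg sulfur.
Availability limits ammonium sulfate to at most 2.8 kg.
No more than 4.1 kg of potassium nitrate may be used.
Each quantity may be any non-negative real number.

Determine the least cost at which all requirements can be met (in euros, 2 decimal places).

€1.17

Set it up as a linear program. Let x1 = kg of urea, x2 = kg of ammonium sulfate, x3 = kg of bone meal, x4 = kg of gypsum, x5 = kg of potassium nitrate, x6 = kg of triple superphosphate.
Minimize 0.52x1 + 0.42x2 + 0.82x3 + 0.13x4 + 1.17x5 + 0.57x6 subject to:
  0.45x1 + 0.2x2 + 0.04x3 + 0.13x5 ≥ 0.47   (nitrogen)
  0.2x3 + 0.47x6 ≥ 0.38   (phosphorus (P₂O₅))
  0.25x2 + 0.18x4 + 0.01x6 ≥ 0.24   (sulfur)
  x2 ≤ 2.8
  x5 ≤ 4.1
  x1, x2, x3, x4, x5, x6 ≥ 0.
The optimal basis is {urea, gypsum, triple superphosphate}; ammonium sulfate, bone meal, potassium nitrate drop out. Binding constraints: nitrogen, phosphorus (P₂O₅), sulfur.
Solving gives x1 = 1.044, x4 = 1.288, x6 = 0.8085.
Total cost: 0.52·1.044 + 0.13·1.288 + 0.57·0.8085 = 1.1712.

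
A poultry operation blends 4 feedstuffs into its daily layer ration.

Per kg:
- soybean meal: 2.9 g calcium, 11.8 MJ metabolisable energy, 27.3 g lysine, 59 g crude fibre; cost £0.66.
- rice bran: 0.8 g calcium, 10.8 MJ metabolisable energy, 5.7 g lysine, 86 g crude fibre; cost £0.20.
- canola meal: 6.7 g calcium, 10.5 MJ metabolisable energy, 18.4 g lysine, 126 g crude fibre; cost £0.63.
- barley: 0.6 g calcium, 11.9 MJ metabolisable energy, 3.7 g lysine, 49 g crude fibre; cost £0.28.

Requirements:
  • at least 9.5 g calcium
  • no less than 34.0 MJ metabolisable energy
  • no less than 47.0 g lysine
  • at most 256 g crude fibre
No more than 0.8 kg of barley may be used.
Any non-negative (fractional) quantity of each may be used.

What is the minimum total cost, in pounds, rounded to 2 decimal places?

£1.44

Let x1 = kg of soybean meal, x2 = kg of rice bran, x3 = kg of canola meal, x4 = kg of barley.
min 0.66x1 + 0.2x2 + 0.63x3 + 0.28x4 s.t.:
  2.9x1 + 0.8x2 + 6.7x3 + 0.6x4 ≥ 9.5   (calcium)
  11.8x1 + 10.8x2 + 10.5x3 + 11.9x4 ≥ 34   (metabolisable energy)
  27.3x1 + 5.7x2 + 18.4x3 + 3.7x4 ≥ 47   (lysine)
  59x1 + 86x2 + 126x3 + 49x4 ≤ 256   (crude fibre)
  x4 ≤ 0.8
  x1, x2, x3, x4 ≥ 0.
The optimal mix uses every input. There the calcium, metabolisable energy, lysine, crude fibre constraints are tight.
That vertex is x1 = 0.8894, x2 = 0.7824, x3 = 0.8971, x4 = 0.4736.
Cost = 0.66·0.8894 + 0.2·0.7824 + 0.63·0.8971 + 0.28·0.4736 = 1.4413.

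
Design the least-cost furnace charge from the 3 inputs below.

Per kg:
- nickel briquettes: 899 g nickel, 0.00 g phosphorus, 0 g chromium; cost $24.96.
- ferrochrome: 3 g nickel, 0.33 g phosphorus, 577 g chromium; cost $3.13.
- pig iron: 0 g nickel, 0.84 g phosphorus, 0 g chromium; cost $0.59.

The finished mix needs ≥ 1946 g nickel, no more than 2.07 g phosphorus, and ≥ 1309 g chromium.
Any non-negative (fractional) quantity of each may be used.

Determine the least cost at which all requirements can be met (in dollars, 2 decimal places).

$60.94

Treat it as an LP. Let x1 = kg of nickel briquettes, x2 = kg of ferrochrome, x3 = kg of pig iron.
min 24.96x1 + 3.13x2 + 0.59x3 s.t.:
  899x1 + 3x2 ≥ 1946   (nickel)
  0.33x2 + 0.84x3 ≤ 2.07   (phosphorus)
  577x2 ≥ 1309   (chromium)
  x1, x2, x3 ≥ 0.
At the optimum only nickel briquettes, ferrochrome are positive (pig iron = 0). The nickel and chromium requirements are met with equality.
So nickel briquettes = 2.157 kg, ferrochrome = 2.269 kg.
Hence cost = 24.96·2.157 + 3.13·2.269 = $60.9407.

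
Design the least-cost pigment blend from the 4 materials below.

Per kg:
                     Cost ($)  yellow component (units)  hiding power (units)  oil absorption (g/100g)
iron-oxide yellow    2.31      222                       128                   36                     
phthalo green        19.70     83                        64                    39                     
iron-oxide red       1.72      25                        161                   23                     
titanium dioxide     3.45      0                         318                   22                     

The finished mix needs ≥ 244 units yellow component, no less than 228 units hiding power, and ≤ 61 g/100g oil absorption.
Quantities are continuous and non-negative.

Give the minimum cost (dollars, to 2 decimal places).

$3.41

Let x1 = kg of iron-oxide yellow, x2 = kg of phthalo green, x3 = kg of iron-oxide red, x4 = kg of titanium dioxide.
min 2.31x1 + 19.7x2 + 1.72x3 + 3.45x4 with:
  222x1 + 83x2 + 25x3 ≥ 244   (yellow component)
  128x1 + 64x2 + 161x3 + 318x4 ≥ 228   (hiding power)
  36x1 + 39x2 + 23x3 + 22x4 ≤ 61   (oil absorption)
  x1, x2, x3, x4 ≥ 0.
The minimum-cost mix takes nothing from phthalo green, titanium dioxide — only iron-oxide yellow, iron-oxide red. The yellow component and hiding power requirements are met with equality.
So iron-oxide yellow = 1.032 kg, iron-oxide red = 0.5957 kg.
Hence cost = 2.31·1.032 + 1.72·0.5957 = $3.4085.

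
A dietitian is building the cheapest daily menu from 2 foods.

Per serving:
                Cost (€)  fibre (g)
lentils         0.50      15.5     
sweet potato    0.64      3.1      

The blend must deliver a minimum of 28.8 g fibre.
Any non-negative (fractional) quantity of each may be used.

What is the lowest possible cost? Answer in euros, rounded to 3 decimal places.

€0.929

This is a linear program. Let x1 = servings of lentils, x2 = servings of sweet potato.
Minimise 0.5x1 + 0.64x2 with:
  15.5x1 + 3.1x2 ≥ 28.8   (fibre)
  x1, x2 ≥ 0.
The optimal basis is {lentils}; sweet potato drops out. There the fibre constraint is tight.
Optimal quantities: lentils = 1.858 servings.
Objective = 0.5·1.858 = 0.92900.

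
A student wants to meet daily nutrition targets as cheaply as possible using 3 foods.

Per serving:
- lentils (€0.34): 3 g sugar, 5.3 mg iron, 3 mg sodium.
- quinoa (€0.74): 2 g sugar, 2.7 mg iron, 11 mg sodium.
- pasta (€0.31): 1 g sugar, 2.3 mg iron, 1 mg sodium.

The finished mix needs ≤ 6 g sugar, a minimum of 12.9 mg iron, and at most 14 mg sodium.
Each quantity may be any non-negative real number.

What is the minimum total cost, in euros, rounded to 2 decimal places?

€1.53

Set it up as a linear program. Let x1 = servings of lentils, x2 = servings of quinoa, x3 = servings of pasta.
Minimise 0.34x1 + 0.74x2 + 0.31x3 with:
  3x1 + 2x2 + 1x3 ≤ 6   (sugar)
  5.3x1 + 2.7x2 + 2.3x3 ≥ 12.9   (iron)
  3x1 + 11x2 + 1x3 ≤ 14   (sodium)
  x1, x2, x3 ≥ 0.
The cheapest feasible vertex uses only lentils, pasta; quinoa is not used. The sugar and iron requirements are met with equality.
Optimal quantities: lentils = 0.5625 servings, pasta = 4.313 servings.
Hence cost = 0.34·0.5625 + 0.31·4.313 = €1.5283.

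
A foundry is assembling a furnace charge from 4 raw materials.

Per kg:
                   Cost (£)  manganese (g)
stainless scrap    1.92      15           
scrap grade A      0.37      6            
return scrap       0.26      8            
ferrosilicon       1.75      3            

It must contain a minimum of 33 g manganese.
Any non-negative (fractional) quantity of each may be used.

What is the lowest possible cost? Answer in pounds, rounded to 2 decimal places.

£1.07

Set it up as a linear program. Let x1 = kg of stainless scrap, x2 = kg of scrap grade A, x3 = kg of return scrap, x4 = kg of ferrosilicon.
Minimise 1.92x1 + 0.37x2 + 0.26x3 + 1.75x4 s.t.:
  15x1 + 6x2 + 8x3 + 3x4 ≥ 33   (manganese)
  x1, x2, x3, x4 ≥ 0.
The optimal basis is {return scrap}; stainless scrap, scrap grade A, ferrosilicon drop out. Binding constraint: manganese.
Optimal quantities: return scrap = 4.125 kg.
Total cost: 0.26·4.125 = 1.0725.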